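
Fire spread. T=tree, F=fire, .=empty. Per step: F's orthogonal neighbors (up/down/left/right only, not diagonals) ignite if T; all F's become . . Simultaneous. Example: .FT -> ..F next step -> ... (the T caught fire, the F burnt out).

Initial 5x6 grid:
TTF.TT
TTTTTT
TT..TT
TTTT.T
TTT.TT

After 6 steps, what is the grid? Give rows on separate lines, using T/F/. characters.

Step 1: 2 trees catch fire, 1 burn out
  TF..TT
  TTFTTT
  TT..TT
  TTTT.T
  TTT.TT
Step 2: 3 trees catch fire, 2 burn out
  F...TT
  TF.FTT
  TT..TT
  TTTT.T
  TTT.TT
Step 3: 3 trees catch fire, 3 burn out
  ....TT
  F...FT
  TF..TT
  TTTT.T
  TTT.TT
Step 4: 5 trees catch fire, 3 burn out
  ....FT
  .....F
  F...FT
  TFTT.T
  TTT.TT
Step 5: 5 trees catch fire, 5 burn out
  .....F
  ......
  .....F
  F.FT.T
  TFT.TT
Step 6: 4 trees catch fire, 5 burn out
  ......
  ......
  ......
  ...F.F
  F.F.TT

......
......
......
...F.F
F.F.TT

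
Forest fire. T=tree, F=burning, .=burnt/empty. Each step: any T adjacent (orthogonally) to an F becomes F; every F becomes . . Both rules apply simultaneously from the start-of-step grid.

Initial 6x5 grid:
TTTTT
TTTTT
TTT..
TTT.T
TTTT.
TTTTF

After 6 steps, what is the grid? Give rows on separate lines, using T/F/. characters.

Step 1: 1 trees catch fire, 1 burn out
  TTTTT
  TTTTT
  TTT..
  TTT.T
  TTTT.
  TTTF.
Step 2: 2 trees catch fire, 1 burn out
  TTTTT
  TTTTT
  TTT..
  TTT.T
  TTTF.
  TTF..
Step 3: 2 trees catch fire, 2 burn out
  TTTTT
  TTTTT
  TTT..
  TTT.T
  TTF..
  TF...
Step 4: 3 trees catch fire, 2 burn out
  TTTTT
  TTTTT
  TTT..
  TTF.T
  TF...
  F....
Step 5: 3 trees catch fire, 3 burn out
  TTTTT
  TTTTT
  TTF..
  TF..T
  F....
  .....
Step 6: 3 trees catch fire, 3 burn out
  TTTTT
  TTFTT
  TF...
  F...T
  .....
  .....

TTTTT
TTFTT
TF...
F...T
.....
.....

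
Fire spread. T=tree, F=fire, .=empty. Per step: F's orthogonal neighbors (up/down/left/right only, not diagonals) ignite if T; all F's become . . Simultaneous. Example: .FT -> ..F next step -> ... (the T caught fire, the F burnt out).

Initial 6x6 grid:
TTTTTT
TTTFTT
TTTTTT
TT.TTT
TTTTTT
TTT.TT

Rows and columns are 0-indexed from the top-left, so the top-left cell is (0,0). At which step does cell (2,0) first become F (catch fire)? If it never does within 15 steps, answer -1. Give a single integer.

Step 1: cell (2,0)='T' (+4 fires, +1 burnt)
Step 2: cell (2,0)='T' (+7 fires, +4 burnt)
Step 3: cell (2,0)='T' (+7 fires, +7 burnt)
Step 4: cell (2,0)='F' (+6 fires, +7 burnt)
  -> target ignites at step 4
Step 5: cell (2,0)='.' (+5 fires, +6 burnt)
Step 6: cell (2,0)='.' (+3 fires, +5 burnt)
Step 7: cell (2,0)='.' (+1 fires, +3 burnt)
Step 8: cell (2,0)='.' (+0 fires, +1 burnt)
  fire out at step 8

4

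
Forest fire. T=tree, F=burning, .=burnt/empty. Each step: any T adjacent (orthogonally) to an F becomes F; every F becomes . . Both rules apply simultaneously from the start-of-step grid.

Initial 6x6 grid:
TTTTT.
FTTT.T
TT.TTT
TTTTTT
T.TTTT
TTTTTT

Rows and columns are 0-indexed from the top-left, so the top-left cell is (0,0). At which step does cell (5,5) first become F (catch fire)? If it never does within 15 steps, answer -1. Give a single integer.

Step 1: cell (5,5)='T' (+3 fires, +1 burnt)
Step 2: cell (5,5)='T' (+4 fires, +3 burnt)
Step 3: cell (5,5)='T' (+4 fires, +4 burnt)
Step 4: cell (5,5)='T' (+4 fires, +4 burnt)
Step 5: cell (5,5)='T' (+5 fires, +4 burnt)
Step 6: cell (5,5)='T' (+4 fires, +5 burnt)
Step 7: cell (5,5)='T' (+4 fires, +4 burnt)
Step 8: cell (5,5)='T' (+2 fires, +4 burnt)
Step 9: cell (5,5)='F' (+1 fires, +2 burnt)
  -> target ignites at step 9
Step 10: cell (5,5)='.' (+0 fires, +1 burnt)
  fire out at step 10

9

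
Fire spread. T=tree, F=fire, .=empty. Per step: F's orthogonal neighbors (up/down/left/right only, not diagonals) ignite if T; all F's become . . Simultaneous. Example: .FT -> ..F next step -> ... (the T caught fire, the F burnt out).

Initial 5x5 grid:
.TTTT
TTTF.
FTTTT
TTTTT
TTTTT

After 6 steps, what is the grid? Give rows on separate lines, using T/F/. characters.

Step 1: 6 trees catch fire, 2 burn out
  .TTFT
  FTF..
  .FTFT
  FTTTT
  TTTTT
Step 2: 8 trees catch fire, 6 burn out
  .TF.F
  .F...
  ..F.F
  .FTFT
  FTTTT
Step 3: 5 trees catch fire, 8 burn out
  .F...
  .....
  .....
  ..F.F
  .FTFT
Step 4: 2 trees catch fire, 5 burn out
  .....
  .....
  .....
  .....
  ..F.F
Step 5: 0 trees catch fire, 2 burn out
  .....
  .....
  .....
  .....
  .....
Step 6: 0 trees catch fire, 0 burn out
  .....
  .....
  .....
  .....
  .....

.....
.....
.....
.....
.....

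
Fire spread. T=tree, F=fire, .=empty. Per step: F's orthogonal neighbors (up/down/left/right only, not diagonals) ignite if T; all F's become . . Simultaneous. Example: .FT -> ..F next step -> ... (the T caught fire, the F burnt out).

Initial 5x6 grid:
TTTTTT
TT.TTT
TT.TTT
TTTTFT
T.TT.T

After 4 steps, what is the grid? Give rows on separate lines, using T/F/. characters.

Step 1: 3 trees catch fire, 1 burn out
  TTTTTT
  TT.TTT
  TT.TFT
  TTTF.F
  T.TT.T
Step 2: 6 trees catch fire, 3 burn out
  TTTTTT
  TT.TFT
  TT.F.F
  TTF...
  T.TF.F
Step 3: 5 trees catch fire, 6 burn out
  TTTTFT
  TT.F.F
  TT....
  TF....
  T.F...
Step 4: 4 trees catch fire, 5 burn out
  TTTF.F
  TT....
  TF....
  F.....
  T.....

TTTF.F
TT....
TF....
F.....
T.....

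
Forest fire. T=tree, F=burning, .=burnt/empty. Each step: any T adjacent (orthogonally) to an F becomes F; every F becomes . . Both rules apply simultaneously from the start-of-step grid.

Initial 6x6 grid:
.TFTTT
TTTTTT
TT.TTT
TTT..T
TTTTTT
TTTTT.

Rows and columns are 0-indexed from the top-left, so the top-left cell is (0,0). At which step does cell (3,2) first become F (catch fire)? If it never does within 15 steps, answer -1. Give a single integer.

Step 1: cell (3,2)='T' (+3 fires, +1 burnt)
Step 2: cell (3,2)='T' (+3 fires, +3 burnt)
Step 3: cell (3,2)='T' (+5 fires, +3 burnt)
Step 4: cell (3,2)='T' (+4 fires, +5 burnt)
Step 5: cell (3,2)='F' (+4 fires, +4 burnt)
  -> target ignites at step 5
Step 6: cell (3,2)='.' (+4 fires, +4 burnt)
Step 7: cell (3,2)='.' (+4 fires, +4 burnt)
Step 8: cell (3,2)='.' (+2 fires, +4 burnt)
Step 9: cell (3,2)='.' (+1 fires, +2 burnt)
Step 10: cell (3,2)='.' (+0 fires, +1 burnt)
  fire out at step 10

5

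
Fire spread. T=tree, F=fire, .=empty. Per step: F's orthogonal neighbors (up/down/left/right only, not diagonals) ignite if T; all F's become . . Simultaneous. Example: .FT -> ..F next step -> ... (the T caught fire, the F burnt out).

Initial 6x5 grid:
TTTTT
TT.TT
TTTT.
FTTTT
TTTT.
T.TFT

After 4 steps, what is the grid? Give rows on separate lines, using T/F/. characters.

Step 1: 6 trees catch fire, 2 burn out
  TTTTT
  TT.TT
  FTTT.
  .FTTT
  FTTF.
  T.F.F
Step 2: 7 trees catch fire, 6 burn out
  TTTTT
  FT.TT
  .FTT.
  ..FFT
  .FF..
  F....
Step 3: 5 trees catch fire, 7 burn out
  FTTTT
  .F.TT
  ..FF.
  ....F
  .....
  .....
Step 4: 2 trees catch fire, 5 burn out
  .FTTT
  ...FT
  .....
  .....
  .....
  .....

.FTTT
...FT
.....
.....
.....
.....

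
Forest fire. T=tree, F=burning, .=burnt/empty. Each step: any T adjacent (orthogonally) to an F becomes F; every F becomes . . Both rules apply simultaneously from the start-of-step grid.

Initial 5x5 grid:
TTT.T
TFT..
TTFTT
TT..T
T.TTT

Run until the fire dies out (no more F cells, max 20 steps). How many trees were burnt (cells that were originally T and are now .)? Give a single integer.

Answer: 16

Derivation:
Step 1: +5 fires, +2 burnt (F count now 5)
Step 2: +5 fires, +5 burnt (F count now 5)
Step 3: +2 fires, +5 burnt (F count now 2)
Step 4: +2 fires, +2 burnt (F count now 2)
Step 5: +1 fires, +2 burnt (F count now 1)
Step 6: +1 fires, +1 burnt (F count now 1)
Step 7: +0 fires, +1 burnt (F count now 0)
Fire out after step 7
Initially T: 17, now '.': 24
Total burnt (originally-T cells now '.'): 16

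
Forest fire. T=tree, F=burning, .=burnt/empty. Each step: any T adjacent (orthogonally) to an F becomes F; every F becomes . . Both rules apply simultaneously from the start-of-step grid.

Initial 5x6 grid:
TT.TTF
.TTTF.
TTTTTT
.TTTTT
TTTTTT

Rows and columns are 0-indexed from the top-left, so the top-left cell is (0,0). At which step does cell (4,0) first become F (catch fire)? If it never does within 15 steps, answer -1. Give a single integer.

Step 1: cell (4,0)='T' (+3 fires, +2 burnt)
Step 2: cell (4,0)='T' (+5 fires, +3 burnt)
Step 3: cell (4,0)='T' (+5 fires, +5 burnt)
Step 4: cell (4,0)='T' (+5 fires, +5 burnt)
Step 5: cell (4,0)='T' (+4 fires, +5 burnt)
Step 6: cell (4,0)='T' (+1 fires, +4 burnt)
Step 7: cell (4,0)='F' (+1 fires, +1 burnt)
  -> target ignites at step 7
Step 8: cell (4,0)='.' (+0 fires, +1 burnt)
  fire out at step 8

7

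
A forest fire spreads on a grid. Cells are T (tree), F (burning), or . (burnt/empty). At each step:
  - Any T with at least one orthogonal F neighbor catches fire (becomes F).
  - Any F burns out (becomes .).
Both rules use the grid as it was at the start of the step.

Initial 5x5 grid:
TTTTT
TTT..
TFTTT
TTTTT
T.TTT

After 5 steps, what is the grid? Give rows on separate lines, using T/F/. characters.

Step 1: 4 trees catch fire, 1 burn out
  TTTTT
  TFT..
  F.FTT
  TFTTT
  T.TTT
Step 2: 6 trees catch fire, 4 burn out
  TFTTT
  F.F..
  ...FT
  F.FTT
  T.TTT
Step 3: 6 trees catch fire, 6 burn out
  F.FTT
  .....
  ....F
  ...FT
  F.FTT
Step 4: 3 trees catch fire, 6 burn out
  ...FT
  .....
  .....
  ....F
  ...FT
Step 5: 2 trees catch fire, 3 burn out
  ....F
  .....
  .....
  .....
  ....F

....F
.....
.....
.....
....F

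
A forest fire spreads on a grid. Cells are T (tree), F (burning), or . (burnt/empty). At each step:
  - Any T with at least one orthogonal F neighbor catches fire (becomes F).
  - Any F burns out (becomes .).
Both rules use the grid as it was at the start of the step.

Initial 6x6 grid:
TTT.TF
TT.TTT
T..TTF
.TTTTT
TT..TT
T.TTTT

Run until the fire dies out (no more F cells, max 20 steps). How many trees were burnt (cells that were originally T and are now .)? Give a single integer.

Answer: 20

Derivation:
Step 1: +4 fires, +2 burnt (F count now 4)
Step 2: +4 fires, +4 burnt (F count now 4)
Step 3: +4 fires, +4 burnt (F count now 4)
Step 4: +2 fires, +4 burnt (F count now 2)
Step 5: +2 fires, +2 burnt (F count now 2)
Step 6: +2 fires, +2 burnt (F count now 2)
Step 7: +1 fires, +2 burnt (F count now 1)
Step 8: +1 fires, +1 burnt (F count now 1)
Step 9: +0 fires, +1 burnt (F count now 0)
Fire out after step 9
Initially T: 26, now '.': 30
Total burnt (originally-T cells now '.'): 20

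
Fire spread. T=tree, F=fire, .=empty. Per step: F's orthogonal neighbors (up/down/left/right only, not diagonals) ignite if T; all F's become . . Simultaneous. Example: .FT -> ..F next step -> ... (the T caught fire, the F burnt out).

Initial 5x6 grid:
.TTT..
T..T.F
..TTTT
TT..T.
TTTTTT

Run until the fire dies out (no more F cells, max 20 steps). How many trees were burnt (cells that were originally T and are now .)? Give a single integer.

Answer: 17

Derivation:
Step 1: +1 fires, +1 burnt (F count now 1)
Step 2: +1 fires, +1 burnt (F count now 1)
Step 3: +2 fires, +1 burnt (F count now 2)
Step 4: +3 fires, +2 burnt (F count now 3)
Step 5: +3 fires, +3 burnt (F count now 3)
Step 6: +2 fires, +3 burnt (F count now 2)
Step 7: +2 fires, +2 burnt (F count now 2)
Step 8: +2 fires, +2 burnt (F count now 2)
Step 9: +1 fires, +2 burnt (F count now 1)
Step 10: +0 fires, +1 burnt (F count now 0)
Fire out after step 10
Initially T: 18, now '.': 29
Total burnt (originally-T cells now '.'): 17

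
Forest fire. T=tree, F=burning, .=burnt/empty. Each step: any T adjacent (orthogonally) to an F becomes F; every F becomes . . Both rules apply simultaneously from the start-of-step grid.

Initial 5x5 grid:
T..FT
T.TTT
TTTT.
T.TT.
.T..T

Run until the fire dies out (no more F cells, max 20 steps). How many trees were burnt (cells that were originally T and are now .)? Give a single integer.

Answer: 13

Derivation:
Step 1: +2 fires, +1 burnt (F count now 2)
Step 2: +3 fires, +2 burnt (F count now 3)
Step 3: +2 fires, +3 burnt (F count now 2)
Step 4: +2 fires, +2 burnt (F count now 2)
Step 5: +1 fires, +2 burnt (F count now 1)
Step 6: +2 fires, +1 burnt (F count now 2)
Step 7: +1 fires, +2 burnt (F count now 1)
Step 8: +0 fires, +1 burnt (F count now 0)
Fire out after step 8
Initially T: 15, now '.': 23
Total burnt (originally-T cells now '.'): 13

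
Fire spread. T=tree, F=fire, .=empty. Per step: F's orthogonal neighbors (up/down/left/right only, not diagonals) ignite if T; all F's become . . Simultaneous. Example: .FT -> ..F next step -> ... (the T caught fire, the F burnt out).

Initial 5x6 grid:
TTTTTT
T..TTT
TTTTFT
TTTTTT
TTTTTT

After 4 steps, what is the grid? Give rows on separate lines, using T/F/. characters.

Step 1: 4 trees catch fire, 1 burn out
  TTTTTT
  T..TFT
  TTTF.F
  TTTTFT
  TTTTTT
Step 2: 7 trees catch fire, 4 burn out
  TTTTFT
  T..F.F
  TTF...
  TTTF.F
  TTTTFT
Step 3: 6 trees catch fire, 7 burn out
  TTTF.F
  T.....
  TF....
  TTF...
  TTTF.F
Step 4: 4 trees catch fire, 6 burn out
  TTF...
  T.....
  F.....
  TF....
  TTF...

TTF...
T.....
F.....
TF....
TTF...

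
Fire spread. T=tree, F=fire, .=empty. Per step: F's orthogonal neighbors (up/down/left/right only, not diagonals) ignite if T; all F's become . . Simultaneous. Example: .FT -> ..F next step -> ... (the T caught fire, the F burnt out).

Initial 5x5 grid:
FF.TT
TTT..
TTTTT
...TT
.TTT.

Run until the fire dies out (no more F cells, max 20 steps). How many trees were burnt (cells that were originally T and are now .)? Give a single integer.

Step 1: +2 fires, +2 burnt (F count now 2)
Step 2: +3 fires, +2 burnt (F count now 3)
Step 3: +1 fires, +3 burnt (F count now 1)
Step 4: +1 fires, +1 burnt (F count now 1)
Step 5: +2 fires, +1 burnt (F count now 2)
Step 6: +2 fires, +2 burnt (F count now 2)
Step 7: +1 fires, +2 burnt (F count now 1)
Step 8: +1 fires, +1 burnt (F count now 1)
Step 9: +0 fires, +1 burnt (F count now 0)
Fire out after step 9
Initially T: 15, now '.': 23
Total burnt (originally-T cells now '.'): 13

Answer: 13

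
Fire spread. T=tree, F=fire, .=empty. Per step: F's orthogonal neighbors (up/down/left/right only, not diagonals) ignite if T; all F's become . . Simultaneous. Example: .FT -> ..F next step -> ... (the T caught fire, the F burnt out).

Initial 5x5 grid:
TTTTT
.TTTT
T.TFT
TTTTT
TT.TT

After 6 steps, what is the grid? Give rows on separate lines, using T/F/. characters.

Step 1: 4 trees catch fire, 1 burn out
  TTTTT
  .TTFT
  T.F.F
  TTTFT
  TT.TT
Step 2: 6 trees catch fire, 4 burn out
  TTTFT
  .TF.F
  T....
  TTF.F
  TT.FT
Step 3: 5 trees catch fire, 6 burn out
  TTF.F
  .F...
  T....
  TF...
  TT..F
Step 4: 3 trees catch fire, 5 burn out
  TF...
  .....
  T....
  F....
  TF...
Step 5: 3 trees catch fire, 3 burn out
  F....
  .....
  F....
  .....
  F....
Step 6: 0 trees catch fire, 3 burn out
  .....
  .....
  .....
  .....
  .....

.....
.....
.....
.....
.....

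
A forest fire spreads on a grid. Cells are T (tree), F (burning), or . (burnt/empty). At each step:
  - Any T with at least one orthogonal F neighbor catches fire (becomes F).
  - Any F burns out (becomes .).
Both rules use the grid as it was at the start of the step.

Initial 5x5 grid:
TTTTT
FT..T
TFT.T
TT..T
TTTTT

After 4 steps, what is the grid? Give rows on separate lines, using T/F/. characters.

Step 1: 5 trees catch fire, 2 burn out
  FTTTT
  .F..T
  F.F.T
  TF..T
  TTTTT
Step 2: 3 trees catch fire, 5 burn out
  .FTTT
  ....T
  ....T
  F...T
  TFTTT
Step 3: 3 trees catch fire, 3 burn out
  ..FTT
  ....T
  ....T
  ....T
  F.FTT
Step 4: 2 trees catch fire, 3 burn out
  ...FT
  ....T
  ....T
  ....T
  ...FT

...FT
....T
....T
....T
...FT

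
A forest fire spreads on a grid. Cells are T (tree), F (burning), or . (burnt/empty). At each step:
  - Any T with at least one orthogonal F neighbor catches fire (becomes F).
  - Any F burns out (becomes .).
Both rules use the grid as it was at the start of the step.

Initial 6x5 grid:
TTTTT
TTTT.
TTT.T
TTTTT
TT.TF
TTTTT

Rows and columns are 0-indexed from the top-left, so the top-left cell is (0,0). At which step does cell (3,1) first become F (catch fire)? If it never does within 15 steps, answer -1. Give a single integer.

Step 1: cell (3,1)='T' (+3 fires, +1 burnt)
Step 2: cell (3,1)='T' (+3 fires, +3 burnt)
Step 3: cell (3,1)='T' (+2 fires, +3 burnt)
Step 4: cell (3,1)='F' (+3 fires, +2 burnt)
  -> target ignites at step 4
Step 5: cell (3,1)='.' (+5 fires, +3 burnt)
Step 6: cell (3,1)='.' (+5 fires, +5 burnt)
Step 7: cell (3,1)='.' (+3 fires, +5 burnt)
Step 8: cell (3,1)='.' (+2 fires, +3 burnt)
Step 9: cell (3,1)='.' (+0 fires, +2 burnt)
  fire out at step 9

4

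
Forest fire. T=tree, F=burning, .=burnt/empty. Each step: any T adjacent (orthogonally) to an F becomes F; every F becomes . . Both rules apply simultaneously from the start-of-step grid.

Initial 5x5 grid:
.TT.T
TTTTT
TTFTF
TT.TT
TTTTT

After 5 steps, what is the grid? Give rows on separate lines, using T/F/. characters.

Step 1: 5 trees catch fire, 2 burn out
  .TT.T
  TTFTF
  TF.F.
  TT.TF
  TTTTT
Step 2: 8 trees catch fire, 5 burn out
  .TF.F
  TF.F.
  F....
  TF.F.
  TTTTF
Step 3: 5 trees catch fire, 8 burn out
  .F...
  F....
  .....
  F....
  TFTF.
Step 4: 2 trees catch fire, 5 burn out
  .....
  .....
  .....
  .....
  F.F..
Step 5: 0 trees catch fire, 2 burn out
  .....
  .....
  .....
  .....
  .....

.....
.....
.....
.....
.....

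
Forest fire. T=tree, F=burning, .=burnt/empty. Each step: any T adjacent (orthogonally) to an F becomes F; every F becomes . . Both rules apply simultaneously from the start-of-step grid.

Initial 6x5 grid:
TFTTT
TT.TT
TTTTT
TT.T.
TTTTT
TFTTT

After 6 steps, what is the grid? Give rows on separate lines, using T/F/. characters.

Step 1: 6 trees catch fire, 2 burn out
  F.FTT
  TF.TT
  TTTTT
  TT.T.
  TFTTT
  F.FTT
Step 2: 7 trees catch fire, 6 burn out
  ...FT
  F..TT
  TFTTT
  TF.T.
  F.FTT
  ...FT
Step 3: 7 trees catch fire, 7 burn out
  ....F
  ...FT
  F.FTT
  F..T.
  ...FT
  ....F
Step 4: 4 trees catch fire, 7 burn out
  .....
  ....F
  ...FT
  ...F.
  ....F
  .....
Step 5: 1 trees catch fire, 4 burn out
  .....
  .....
  ....F
  .....
  .....
  .....
Step 6: 0 trees catch fire, 1 burn out
  .....
  .....
  .....
  .....
  .....
  .....

.....
.....
.....
.....
.....
.....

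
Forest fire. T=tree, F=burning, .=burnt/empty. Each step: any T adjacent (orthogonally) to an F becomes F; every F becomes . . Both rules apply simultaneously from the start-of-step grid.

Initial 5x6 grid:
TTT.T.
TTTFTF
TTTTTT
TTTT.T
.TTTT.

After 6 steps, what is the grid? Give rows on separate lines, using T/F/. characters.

Step 1: 4 trees catch fire, 2 burn out
  TTT.T.
  TTF.F.
  TTTFTF
  TTTT.T
  .TTTT.
Step 2: 7 trees catch fire, 4 burn out
  TTF.F.
  TF....
  TTF.F.
  TTTF.F
  .TTTT.
Step 3: 5 trees catch fire, 7 burn out
  TF....
  F.....
  TF....
  TTF...
  .TTFT.
Step 4: 5 trees catch fire, 5 burn out
  F.....
  ......
  F.....
  TF....
  .TF.F.
Step 5: 2 trees catch fire, 5 burn out
  ......
  ......
  ......
  F.....
  .F....
Step 6: 0 trees catch fire, 2 burn out
  ......
  ......
  ......
  ......
  ......

......
......
......
......
......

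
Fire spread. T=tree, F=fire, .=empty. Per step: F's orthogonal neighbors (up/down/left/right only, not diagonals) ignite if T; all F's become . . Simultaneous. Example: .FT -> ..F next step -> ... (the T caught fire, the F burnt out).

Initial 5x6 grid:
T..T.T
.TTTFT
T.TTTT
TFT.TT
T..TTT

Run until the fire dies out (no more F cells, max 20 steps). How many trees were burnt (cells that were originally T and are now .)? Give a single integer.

Answer: 19

Derivation:
Step 1: +5 fires, +2 burnt (F count now 5)
Step 2: +9 fires, +5 burnt (F count now 9)
Step 3: +3 fires, +9 burnt (F count now 3)
Step 4: +2 fires, +3 burnt (F count now 2)
Step 5: +0 fires, +2 burnt (F count now 0)
Fire out after step 5
Initially T: 20, now '.': 29
Total burnt (originally-T cells now '.'): 19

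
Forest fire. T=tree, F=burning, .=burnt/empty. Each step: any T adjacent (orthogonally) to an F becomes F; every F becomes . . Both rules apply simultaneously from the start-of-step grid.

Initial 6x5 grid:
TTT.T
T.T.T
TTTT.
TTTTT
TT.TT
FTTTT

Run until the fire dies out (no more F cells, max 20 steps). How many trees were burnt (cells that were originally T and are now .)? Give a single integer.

Step 1: +2 fires, +1 burnt (F count now 2)
Step 2: +3 fires, +2 burnt (F count now 3)
Step 3: +3 fires, +3 burnt (F count now 3)
Step 4: +5 fires, +3 burnt (F count now 5)
Step 5: +4 fires, +5 burnt (F count now 4)
Step 6: +4 fires, +4 burnt (F count now 4)
Step 7: +1 fires, +4 burnt (F count now 1)
Step 8: +0 fires, +1 burnt (F count now 0)
Fire out after step 8
Initially T: 24, now '.': 28
Total burnt (originally-T cells now '.'): 22

Answer: 22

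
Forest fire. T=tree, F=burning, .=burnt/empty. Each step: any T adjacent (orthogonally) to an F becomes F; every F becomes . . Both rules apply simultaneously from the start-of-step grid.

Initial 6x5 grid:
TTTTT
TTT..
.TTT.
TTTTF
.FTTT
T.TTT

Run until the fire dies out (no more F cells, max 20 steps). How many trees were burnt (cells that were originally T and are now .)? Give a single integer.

Step 1: +4 fires, +2 burnt (F count now 4)
Step 2: +7 fires, +4 burnt (F count now 7)
Step 3: +3 fires, +7 burnt (F count now 3)
Step 4: +3 fires, +3 burnt (F count now 3)
Step 5: +2 fires, +3 burnt (F count now 2)
Step 6: +1 fires, +2 burnt (F count now 1)
Step 7: +1 fires, +1 burnt (F count now 1)
Step 8: +0 fires, +1 burnt (F count now 0)
Fire out after step 8
Initially T: 22, now '.': 29
Total burnt (originally-T cells now '.'): 21

Answer: 21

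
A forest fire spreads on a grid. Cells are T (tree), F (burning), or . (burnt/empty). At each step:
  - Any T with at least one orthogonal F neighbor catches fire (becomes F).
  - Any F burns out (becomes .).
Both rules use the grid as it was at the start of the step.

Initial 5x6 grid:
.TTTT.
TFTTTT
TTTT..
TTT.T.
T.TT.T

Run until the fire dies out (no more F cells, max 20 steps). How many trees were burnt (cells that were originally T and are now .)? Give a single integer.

Answer: 19

Derivation:
Step 1: +4 fires, +1 burnt (F count now 4)
Step 2: +5 fires, +4 burnt (F count now 5)
Step 3: +5 fires, +5 burnt (F count now 5)
Step 4: +4 fires, +5 burnt (F count now 4)
Step 5: +1 fires, +4 burnt (F count now 1)
Step 6: +0 fires, +1 burnt (F count now 0)
Fire out after step 6
Initially T: 21, now '.': 28
Total burnt (originally-T cells now '.'): 19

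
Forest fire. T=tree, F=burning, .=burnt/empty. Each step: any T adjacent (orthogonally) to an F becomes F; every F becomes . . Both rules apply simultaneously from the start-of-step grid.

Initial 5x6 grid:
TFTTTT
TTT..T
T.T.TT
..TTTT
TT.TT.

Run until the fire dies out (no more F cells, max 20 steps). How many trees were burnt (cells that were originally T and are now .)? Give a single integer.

Answer: 19

Derivation:
Step 1: +3 fires, +1 burnt (F count now 3)
Step 2: +3 fires, +3 burnt (F count now 3)
Step 3: +3 fires, +3 burnt (F count now 3)
Step 4: +2 fires, +3 burnt (F count now 2)
Step 5: +2 fires, +2 burnt (F count now 2)
Step 6: +3 fires, +2 burnt (F count now 3)
Step 7: +3 fires, +3 burnt (F count now 3)
Step 8: +0 fires, +3 burnt (F count now 0)
Fire out after step 8
Initially T: 21, now '.': 28
Total burnt (originally-T cells now '.'): 19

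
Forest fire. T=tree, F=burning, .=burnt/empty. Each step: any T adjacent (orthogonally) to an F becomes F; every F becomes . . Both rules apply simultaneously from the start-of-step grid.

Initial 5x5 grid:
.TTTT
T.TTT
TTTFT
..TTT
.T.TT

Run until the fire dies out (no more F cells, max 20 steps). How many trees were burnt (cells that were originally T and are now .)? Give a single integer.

Step 1: +4 fires, +1 burnt (F count now 4)
Step 2: +7 fires, +4 burnt (F count now 7)
Step 3: +4 fires, +7 burnt (F count now 4)
Step 4: +2 fires, +4 burnt (F count now 2)
Step 5: +0 fires, +2 burnt (F count now 0)
Fire out after step 5
Initially T: 18, now '.': 24
Total burnt (originally-T cells now '.'): 17

Answer: 17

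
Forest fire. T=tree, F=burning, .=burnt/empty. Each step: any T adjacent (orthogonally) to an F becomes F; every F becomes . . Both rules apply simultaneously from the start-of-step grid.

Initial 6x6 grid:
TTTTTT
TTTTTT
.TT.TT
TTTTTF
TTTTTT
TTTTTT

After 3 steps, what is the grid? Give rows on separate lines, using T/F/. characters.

Step 1: 3 trees catch fire, 1 burn out
  TTTTTT
  TTTTTT
  .TT.TF
  TTTTF.
  TTTTTF
  TTTTTT
Step 2: 5 trees catch fire, 3 burn out
  TTTTTT
  TTTTTF
  .TT.F.
  TTTF..
  TTTTF.
  TTTTTF
Step 3: 5 trees catch fire, 5 burn out
  TTTTTF
  TTTTF.
  .TT...
  TTF...
  TTTF..
  TTTTF.

TTTTTF
TTTTF.
.TT...
TTF...
TTTF..
TTTTF.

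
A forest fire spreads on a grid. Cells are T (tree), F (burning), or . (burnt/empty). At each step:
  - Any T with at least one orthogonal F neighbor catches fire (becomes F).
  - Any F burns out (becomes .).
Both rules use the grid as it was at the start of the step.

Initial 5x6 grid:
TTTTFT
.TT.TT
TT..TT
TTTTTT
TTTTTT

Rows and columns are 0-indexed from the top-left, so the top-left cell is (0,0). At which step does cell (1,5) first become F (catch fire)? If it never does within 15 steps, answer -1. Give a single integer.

Step 1: cell (1,5)='T' (+3 fires, +1 burnt)
Step 2: cell (1,5)='F' (+3 fires, +3 burnt)
  -> target ignites at step 2
Step 3: cell (1,5)='.' (+4 fires, +3 burnt)
Step 4: cell (1,5)='.' (+5 fires, +4 burnt)
Step 5: cell (1,5)='.' (+4 fires, +5 burnt)
Step 6: cell (1,5)='.' (+3 fires, +4 burnt)
Step 7: cell (1,5)='.' (+2 fires, +3 burnt)
Step 8: cell (1,5)='.' (+1 fires, +2 burnt)
Step 9: cell (1,5)='.' (+0 fires, +1 burnt)
  fire out at step 9

2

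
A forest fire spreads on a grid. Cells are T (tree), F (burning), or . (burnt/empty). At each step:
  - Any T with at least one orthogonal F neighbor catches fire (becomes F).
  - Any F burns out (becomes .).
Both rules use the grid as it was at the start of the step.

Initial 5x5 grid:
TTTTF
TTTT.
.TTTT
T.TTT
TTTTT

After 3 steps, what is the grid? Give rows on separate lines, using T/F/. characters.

Step 1: 1 trees catch fire, 1 burn out
  TTTF.
  TTTT.
  .TTTT
  T.TTT
  TTTTT
Step 2: 2 trees catch fire, 1 burn out
  TTF..
  TTTF.
  .TTTT
  T.TTT
  TTTTT
Step 3: 3 trees catch fire, 2 burn out
  TF...
  TTF..
  .TTFT
  T.TTT
  TTTTT

TF...
TTF..
.TTFT
T.TTT
TTTTT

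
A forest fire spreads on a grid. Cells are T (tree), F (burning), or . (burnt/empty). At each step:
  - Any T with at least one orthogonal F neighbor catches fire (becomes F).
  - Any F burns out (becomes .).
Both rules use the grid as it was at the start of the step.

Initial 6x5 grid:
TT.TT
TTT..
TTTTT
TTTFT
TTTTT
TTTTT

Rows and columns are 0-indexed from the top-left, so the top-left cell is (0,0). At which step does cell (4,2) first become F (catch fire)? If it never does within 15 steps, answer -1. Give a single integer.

Step 1: cell (4,2)='T' (+4 fires, +1 burnt)
Step 2: cell (4,2)='F' (+6 fires, +4 burnt)
  -> target ignites at step 2
Step 3: cell (4,2)='.' (+6 fires, +6 burnt)
Step 4: cell (4,2)='.' (+4 fires, +6 burnt)
Step 5: cell (4,2)='.' (+3 fires, +4 burnt)
Step 6: cell (4,2)='.' (+1 fires, +3 burnt)
Step 7: cell (4,2)='.' (+0 fires, +1 burnt)
  fire out at step 7

2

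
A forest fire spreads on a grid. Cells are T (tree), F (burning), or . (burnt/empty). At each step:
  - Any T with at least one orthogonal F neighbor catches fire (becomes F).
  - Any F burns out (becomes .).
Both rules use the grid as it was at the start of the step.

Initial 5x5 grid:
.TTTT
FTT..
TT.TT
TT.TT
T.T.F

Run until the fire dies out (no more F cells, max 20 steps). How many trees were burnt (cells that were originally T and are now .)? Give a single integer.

Answer: 15

Derivation:
Step 1: +3 fires, +2 burnt (F count now 3)
Step 2: +6 fires, +3 burnt (F count now 6)
Step 3: +4 fires, +6 burnt (F count now 4)
Step 4: +1 fires, +4 burnt (F count now 1)
Step 5: +1 fires, +1 burnt (F count now 1)
Step 6: +0 fires, +1 burnt (F count now 0)
Fire out after step 6
Initially T: 16, now '.': 24
Total burnt (originally-T cells now '.'): 15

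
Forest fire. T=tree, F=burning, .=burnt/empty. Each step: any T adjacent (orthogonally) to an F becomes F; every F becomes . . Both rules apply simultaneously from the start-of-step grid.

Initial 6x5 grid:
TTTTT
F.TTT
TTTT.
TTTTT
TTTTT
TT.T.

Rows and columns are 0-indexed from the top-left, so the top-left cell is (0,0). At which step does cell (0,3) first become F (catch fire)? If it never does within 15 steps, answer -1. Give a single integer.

Step 1: cell (0,3)='T' (+2 fires, +1 burnt)
Step 2: cell (0,3)='T' (+3 fires, +2 burnt)
Step 3: cell (0,3)='T' (+4 fires, +3 burnt)
Step 4: cell (0,3)='F' (+6 fires, +4 burnt)
  -> target ignites at step 4
Step 5: cell (0,3)='.' (+5 fires, +6 burnt)
Step 6: cell (0,3)='.' (+3 fires, +5 burnt)
Step 7: cell (0,3)='.' (+2 fires, +3 burnt)
Step 8: cell (0,3)='.' (+0 fires, +2 burnt)
  fire out at step 8

4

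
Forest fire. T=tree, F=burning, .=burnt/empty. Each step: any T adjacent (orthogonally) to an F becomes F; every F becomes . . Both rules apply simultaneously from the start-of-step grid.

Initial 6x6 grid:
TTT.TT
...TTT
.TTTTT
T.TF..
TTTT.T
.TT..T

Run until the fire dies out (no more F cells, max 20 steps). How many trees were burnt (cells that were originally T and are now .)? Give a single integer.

Step 1: +3 fires, +1 burnt (F count now 3)
Step 2: +4 fires, +3 burnt (F count now 4)
Step 3: +5 fires, +4 burnt (F count now 5)
Step 4: +4 fires, +5 burnt (F count now 4)
Step 5: +2 fires, +4 burnt (F count now 2)
Step 6: +0 fires, +2 burnt (F count now 0)
Fire out after step 6
Initially T: 23, now '.': 31
Total burnt (originally-T cells now '.'): 18

Answer: 18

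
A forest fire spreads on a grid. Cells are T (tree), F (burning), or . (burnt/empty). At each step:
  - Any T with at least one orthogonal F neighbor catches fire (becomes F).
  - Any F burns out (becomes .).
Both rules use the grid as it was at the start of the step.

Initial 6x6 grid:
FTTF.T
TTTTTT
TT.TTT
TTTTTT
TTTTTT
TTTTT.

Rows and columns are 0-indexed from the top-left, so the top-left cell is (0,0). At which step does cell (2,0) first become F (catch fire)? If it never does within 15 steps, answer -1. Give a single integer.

Step 1: cell (2,0)='T' (+4 fires, +2 burnt)
Step 2: cell (2,0)='F' (+5 fires, +4 burnt)
  -> target ignites at step 2
Step 3: cell (2,0)='.' (+5 fires, +5 burnt)
Step 4: cell (2,0)='.' (+7 fires, +5 burnt)
Step 5: cell (2,0)='.' (+6 fires, +7 burnt)
Step 6: cell (2,0)='.' (+4 fires, +6 burnt)
Step 7: cell (2,0)='.' (+0 fires, +4 burnt)
  fire out at step 7

2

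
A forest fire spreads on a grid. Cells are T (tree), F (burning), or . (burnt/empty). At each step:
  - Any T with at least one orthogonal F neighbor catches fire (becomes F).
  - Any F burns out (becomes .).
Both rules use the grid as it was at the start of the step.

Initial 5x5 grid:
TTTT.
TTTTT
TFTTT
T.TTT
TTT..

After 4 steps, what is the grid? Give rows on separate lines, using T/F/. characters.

Step 1: 3 trees catch fire, 1 burn out
  TTTT.
  TFTTT
  F.FTT
  T.TTT
  TTT..
Step 2: 6 trees catch fire, 3 burn out
  TFTT.
  F.FTT
  ...FT
  F.FTT
  TTT..
Step 3: 7 trees catch fire, 6 burn out
  F.FT.
  ...FT
  ....F
  ...FT
  FTF..
Step 4: 4 trees catch fire, 7 burn out
  ...F.
  ....F
  .....
  ....F
  .F...

...F.
....F
.....
....F
.F...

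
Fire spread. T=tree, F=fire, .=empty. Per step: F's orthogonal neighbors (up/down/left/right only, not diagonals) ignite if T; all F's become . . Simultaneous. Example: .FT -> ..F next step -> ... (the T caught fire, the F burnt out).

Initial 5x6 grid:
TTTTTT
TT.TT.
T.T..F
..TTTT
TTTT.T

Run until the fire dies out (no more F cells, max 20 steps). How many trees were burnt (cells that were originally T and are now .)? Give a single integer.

Answer: 10

Derivation:
Step 1: +1 fires, +1 burnt (F count now 1)
Step 2: +2 fires, +1 burnt (F count now 2)
Step 3: +1 fires, +2 burnt (F count now 1)
Step 4: +2 fires, +1 burnt (F count now 2)
Step 5: +2 fires, +2 burnt (F count now 2)
Step 6: +1 fires, +2 burnt (F count now 1)
Step 7: +1 fires, +1 burnt (F count now 1)
Step 8: +0 fires, +1 burnt (F count now 0)
Fire out after step 8
Initially T: 21, now '.': 19
Total burnt (originally-T cells now '.'): 10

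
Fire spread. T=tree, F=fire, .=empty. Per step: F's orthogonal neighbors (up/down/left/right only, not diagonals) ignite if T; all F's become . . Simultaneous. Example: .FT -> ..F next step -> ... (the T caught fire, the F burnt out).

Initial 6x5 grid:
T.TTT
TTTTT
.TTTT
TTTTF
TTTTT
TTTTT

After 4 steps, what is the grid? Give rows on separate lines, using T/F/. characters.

Step 1: 3 trees catch fire, 1 burn out
  T.TTT
  TTTTT
  .TTTF
  TTTF.
  TTTTF
  TTTTT
Step 2: 5 trees catch fire, 3 burn out
  T.TTT
  TTTTF
  .TTF.
  TTF..
  TTTF.
  TTTTF
Step 3: 6 trees catch fire, 5 burn out
  T.TTF
  TTTF.
  .TF..
  TF...
  TTF..
  TTTF.
Step 4: 6 trees catch fire, 6 burn out
  T.TF.
  TTF..
  .F...
  F....
  TF...
  TTF..

T.TF.
TTF..
.F...
F....
TF...
TTF..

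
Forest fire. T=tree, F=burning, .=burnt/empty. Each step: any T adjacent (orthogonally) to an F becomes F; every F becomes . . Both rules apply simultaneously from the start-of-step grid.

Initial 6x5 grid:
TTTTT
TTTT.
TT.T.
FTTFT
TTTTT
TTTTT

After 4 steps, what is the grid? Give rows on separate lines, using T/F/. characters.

Step 1: 7 trees catch fire, 2 burn out
  TTTTT
  TTTT.
  FT.F.
  .FF.F
  FTTFT
  TTTTT
Step 2: 8 trees catch fire, 7 burn out
  TTTTT
  FTTF.
  .F...
  .....
  .FF.F
  FTTFT
Step 3: 7 trees catch fire, 8 burn out
  FTTFT
  .FF..
  .....
  .....
  .....
  .FF.F
Step 4: 3 trees catch fire, 7 burn out
  .FF.F
  .....
  .....
  .....
  .....
  .....

.FF.F
.....
.....
.....
.....
.....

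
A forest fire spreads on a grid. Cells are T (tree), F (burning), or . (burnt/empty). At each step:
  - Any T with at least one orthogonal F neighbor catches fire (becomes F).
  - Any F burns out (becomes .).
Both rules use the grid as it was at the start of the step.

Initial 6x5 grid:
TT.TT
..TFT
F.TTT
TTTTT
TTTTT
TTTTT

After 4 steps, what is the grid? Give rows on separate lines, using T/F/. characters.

Step 1: 5 trees catch fire, 2 burn out
  TT.FT
  ..F.F
  ..TFT
  FTTTT
  TTTTT
  TTTTT
Step 2: 6 trees catch fire, 5 burn out
  TT..F
  .....
  ..F.F
  .FTFT
  FTTTT
  TTTTT
Step 3: 5 trees catch fire, 6 burn out
  TT...
  .....
  .....
  ..F.F
  .FTFT
  FTTTT
Step 4: 4 trees catch fire, 5 burn out
  TT...
  .....
  .....
  .....
  ..F.F
  .FTFT

TT...
.....
.....
.....
..F.F
.FTFT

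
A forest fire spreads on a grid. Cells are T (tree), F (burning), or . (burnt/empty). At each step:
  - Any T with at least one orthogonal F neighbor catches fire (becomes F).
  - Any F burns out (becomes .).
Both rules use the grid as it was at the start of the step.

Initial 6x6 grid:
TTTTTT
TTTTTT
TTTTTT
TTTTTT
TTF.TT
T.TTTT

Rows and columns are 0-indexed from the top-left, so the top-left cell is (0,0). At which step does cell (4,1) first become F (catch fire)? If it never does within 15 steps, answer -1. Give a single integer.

Step 1: cell (4,1)='F' (+3 fires, +1 burnt)
  -> target ignites at step 1
Step 2: cell (4,1)='.' (+5 fires, +3 burnt)
Step 3: cell (4,1)='.' (+7 fires, +5 burnt)
Step 4: cell (4,1)='.' (+8 fires, +7 burnt)
Step 5: cell (4,1)='.' (+6 fires, +8 burnt)
Step 6: cell (4,1)='.' (+3 fires, +6 burnt)
Step 7: cell (4,1)='.' (+1 fires, +3 burnt)
Step 8: cell (4,1)='.' (+0 fires, +1 burnt)
  fire out at step 8

1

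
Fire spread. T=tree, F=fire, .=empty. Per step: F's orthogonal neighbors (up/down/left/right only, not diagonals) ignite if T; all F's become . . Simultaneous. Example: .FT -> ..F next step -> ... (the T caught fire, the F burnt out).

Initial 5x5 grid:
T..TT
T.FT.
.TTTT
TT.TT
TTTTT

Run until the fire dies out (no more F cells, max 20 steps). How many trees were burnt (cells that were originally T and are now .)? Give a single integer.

Step 1: +2 fires, +1 burnt (F count now 2)
Step 2: +3 fires, +2 burnt (F count now 3)
Step 3: +4 fires, +3 burnt (F count now 4)
Step 4: +4 fires, +4 burnt (F count now 4)
Step 5: +3 fires, +4 burnt (F count now 3)
Step 6: +0 fires, +3 burnt (F count now 0)
Fire out after step 6
Initially T: 18, now '.': 23
Total burnt (originally-T cells now '.'): 16

Answer: 16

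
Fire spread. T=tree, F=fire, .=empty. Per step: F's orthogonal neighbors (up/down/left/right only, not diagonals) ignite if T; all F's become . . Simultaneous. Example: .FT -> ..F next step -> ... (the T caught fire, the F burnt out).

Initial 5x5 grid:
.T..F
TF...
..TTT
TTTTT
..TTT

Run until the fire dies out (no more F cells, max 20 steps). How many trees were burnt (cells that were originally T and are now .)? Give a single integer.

Step 1: +2 fires, +2 burnt (F count now 2)
Step 2: +0 fires, +2 burnt (F count now 0)
Fire out after step 2
Initially T: 13, now '.': 14
Total burnt (originally-T cells now '.'): 2

Answer: 2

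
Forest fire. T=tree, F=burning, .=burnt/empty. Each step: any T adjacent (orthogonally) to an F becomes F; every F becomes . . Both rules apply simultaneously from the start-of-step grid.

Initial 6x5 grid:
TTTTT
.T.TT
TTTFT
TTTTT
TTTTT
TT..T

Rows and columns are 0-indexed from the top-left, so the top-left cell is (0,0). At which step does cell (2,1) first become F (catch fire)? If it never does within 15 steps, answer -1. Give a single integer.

Step 1: cell (2,1)='T' (+4 fires, +1 burnt)
Step 2: cell (2,1)='F' (+6 fires, +4 burnt)
  -> target ignites at step 2
Step 3: cell (2,1)='.' (+7 fires, +6 burnt)
Step 4: cell (2,1)='.' (+4 fires, +7 burnt)
Step 5: cell (2,1)='.' (+3 fires, +4 burnt)
Step 6: cell (2,1)='.' (+1 fires, +3 burnt)
Step 7: cell (2,1)='.' (+0 fires, +1 burnt)
  fire out at step 7

2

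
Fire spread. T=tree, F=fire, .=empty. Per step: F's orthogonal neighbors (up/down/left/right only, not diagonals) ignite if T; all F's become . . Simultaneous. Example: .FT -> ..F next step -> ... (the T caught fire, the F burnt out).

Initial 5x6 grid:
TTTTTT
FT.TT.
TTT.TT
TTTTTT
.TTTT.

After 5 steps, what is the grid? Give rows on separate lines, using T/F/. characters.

Step 1: 3 trees catch fire, 1 burn out
  FTTTTT
  .F.TT.
  FTT.TT
  TTTTTT
  .TTTT.
Step 2: 3 trees catch fire, 3 burn out
  .FTTTT
  ...TT.
  .FT.TT
  FTTTTT
  .TTTT.
Step 3: 3 trees catch fire, 3 burn out
  ..FTTT
  ...TT.
  ..F.TT
  .FTTTT
  .TTTT.
Step 4: 3 trees catch fire, 3 burn out
  ...FTT
  ...TT.
  ....TT
  ..FTTT
  .FTTT.
Step 5: 4 trees catch fire, 3 burn out
  ....FT
  ...FT.
  ....TT
  ...FTT
  ..FTT.

....FT
...FT.
....TT
...FTT
..FTT.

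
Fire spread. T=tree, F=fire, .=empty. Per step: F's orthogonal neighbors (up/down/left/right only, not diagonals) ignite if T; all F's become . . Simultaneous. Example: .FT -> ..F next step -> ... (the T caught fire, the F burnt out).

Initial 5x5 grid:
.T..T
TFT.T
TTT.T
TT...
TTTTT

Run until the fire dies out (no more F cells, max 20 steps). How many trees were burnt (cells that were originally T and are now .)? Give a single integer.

Answer: 13

Derivation:
Step 1: +4 fires, +1 burnt (F count now 4)
Step 2: +3 fires, +4 burnt (F count now 3)
Step 3: +2 fires, +3 burnt (F count now 2)
Step 4: +2 fires, +2 burnt (F count now 2)
Step 5: +1 fires, +2 burnt (F count now 1)
Step 6: +1 fires, +1 burnt (F count now 1)
Step 7: +0 fires, +1 burnt (F count now 0)
Fire out after step 7
Initially T: 16, now '.': 22
Total burnt (originally-T cells now '.'): 13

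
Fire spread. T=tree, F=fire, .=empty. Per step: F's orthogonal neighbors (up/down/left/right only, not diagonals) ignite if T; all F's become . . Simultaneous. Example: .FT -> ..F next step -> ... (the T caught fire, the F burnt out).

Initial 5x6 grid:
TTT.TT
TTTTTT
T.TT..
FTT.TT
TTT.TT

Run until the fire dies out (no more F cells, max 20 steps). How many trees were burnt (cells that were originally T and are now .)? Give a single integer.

Answer: 19

Derivation:
Step 1: +3 fires, +1 burnt (F count now 3)
Step 2: +3 fires, +3 burnt (F count now 3)
Step 3: +4 fires, +3 burnt (F count now 4)
Step 4: +3 fires, +4 burnt (F count now 3)
Step 5: +2 fires, +3 burnt (F count now 2)
Step 6: +1 fires, +2 burnt (F count now 1)
Step 7: +2 fires, +1 burnt (F count now 2)
Step 8: +1 fires, +2 burnt (F count now 1)
Step 9: +0 fires, +1 burnt (F count now 0)
Fire out after step 9
Initially T: 23, now '.': 26
Total burnt (originally-T cells now '.'): 19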